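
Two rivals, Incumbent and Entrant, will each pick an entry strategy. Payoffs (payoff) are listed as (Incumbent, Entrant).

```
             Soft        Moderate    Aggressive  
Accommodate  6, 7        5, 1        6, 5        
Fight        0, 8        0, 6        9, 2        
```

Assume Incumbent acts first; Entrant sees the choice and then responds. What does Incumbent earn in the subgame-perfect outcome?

6

Backward induction with Incumbent moving first.
- Accommodate → Entrant plays Soft (best of 7, 1, 5); Incumbent gets 6.
- Fight → Entrant plays Soft (best of 8, 6, 2); Incumbent gets 0.
Maximizing over 6, 0, Incumbent chooses Accommodate. Subgame-perfect outcome: (Accommodate, Soft) with payoffs (6, 7).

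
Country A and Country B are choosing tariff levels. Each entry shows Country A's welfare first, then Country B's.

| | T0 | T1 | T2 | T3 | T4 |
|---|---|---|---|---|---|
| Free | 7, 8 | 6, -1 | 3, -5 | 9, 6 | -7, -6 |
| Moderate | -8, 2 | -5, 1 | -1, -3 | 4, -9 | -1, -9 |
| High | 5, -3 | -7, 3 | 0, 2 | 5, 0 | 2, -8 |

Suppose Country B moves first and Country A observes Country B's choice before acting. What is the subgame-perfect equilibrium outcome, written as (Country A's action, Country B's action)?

(Free, T0)

Work backward from Country A's decision.
- T0: BR = Free, leader payoff 8.
- T1: BR = Free, leader payoff -1.
- T2: BR = Free, leader payoff -5.
- T3: BR = Free, leader payoff 6.
- T4: BR = High, leader payoff -8.
Country B's induced payoffs are 8, -1, -5, 6, -8, so Country B commits to T0. Subgame-perfect outcome: (Free, T0) with payoffs (7, 8).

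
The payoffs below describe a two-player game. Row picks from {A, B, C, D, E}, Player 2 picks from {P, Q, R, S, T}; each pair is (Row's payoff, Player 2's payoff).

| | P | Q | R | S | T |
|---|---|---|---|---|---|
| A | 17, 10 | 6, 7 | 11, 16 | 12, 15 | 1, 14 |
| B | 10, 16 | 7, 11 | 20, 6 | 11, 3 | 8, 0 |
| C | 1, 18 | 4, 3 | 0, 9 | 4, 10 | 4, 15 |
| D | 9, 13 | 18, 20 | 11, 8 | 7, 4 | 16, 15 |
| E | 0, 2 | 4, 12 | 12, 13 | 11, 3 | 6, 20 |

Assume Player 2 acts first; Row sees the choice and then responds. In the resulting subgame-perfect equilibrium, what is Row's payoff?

18

Solve by backward induction (Player 2 leads).
- P: BR = A, leader payoff 10.
- Q: BR = D, leader payoff 20.
- R: BR = B, leader payoff 6.
- S: BR = A, leader payoff 15.
- T: BR = D, leader payoff 15.
Among 10, 20, 6, 15, 15, the best is 20 at Q. Subgame-perfect outcome: (D, Q) with payoffs (18, 20).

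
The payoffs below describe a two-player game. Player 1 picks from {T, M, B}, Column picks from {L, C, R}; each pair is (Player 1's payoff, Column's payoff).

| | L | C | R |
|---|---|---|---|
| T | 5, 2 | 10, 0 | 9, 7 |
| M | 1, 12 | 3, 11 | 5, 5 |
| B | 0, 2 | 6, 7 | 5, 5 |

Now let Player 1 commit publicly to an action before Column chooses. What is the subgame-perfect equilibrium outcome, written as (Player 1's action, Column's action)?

Work backward from Column's decision.
- T: BR = R, leader payoff 9.
- M: BR = L, leader payoff 1.
- B: BR = C, leader payoff 6.
Maximizing over 9, 1, 6, Player 1 chooses T. Subgame-perfect outcome: (T, R) with payoffs (9, 7).

(T, R)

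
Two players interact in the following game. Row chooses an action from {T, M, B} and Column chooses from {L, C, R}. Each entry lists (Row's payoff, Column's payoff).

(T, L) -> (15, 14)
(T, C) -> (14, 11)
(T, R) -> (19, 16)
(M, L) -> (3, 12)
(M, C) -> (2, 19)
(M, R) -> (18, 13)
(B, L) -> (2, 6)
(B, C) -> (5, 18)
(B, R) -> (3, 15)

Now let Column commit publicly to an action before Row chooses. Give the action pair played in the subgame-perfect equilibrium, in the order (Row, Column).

(T, R)

Backward induction with Column moving first.
- L: Row compares 15, 3, 2 and picks T; Column would get 14.
- C: Row compares 14, 2, 5 and picks T; Column would get 11.
- R: Row compares 19, 18, 3 and picks T; Column would get 16.
Maximizing over 14, 11, 16, Column chooses R. Subgame-perfect outcome: (T, R) with payoffs (19, 16).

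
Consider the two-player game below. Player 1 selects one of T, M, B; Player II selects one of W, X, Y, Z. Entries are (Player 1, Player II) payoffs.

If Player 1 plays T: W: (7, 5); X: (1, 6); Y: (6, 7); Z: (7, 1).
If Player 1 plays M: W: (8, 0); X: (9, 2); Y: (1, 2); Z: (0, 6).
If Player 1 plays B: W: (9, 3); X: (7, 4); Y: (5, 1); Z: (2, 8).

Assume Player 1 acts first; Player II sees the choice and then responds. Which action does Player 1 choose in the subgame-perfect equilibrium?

T

Player II best-responds to each possible Player 1 move:
- T → Player II plays Y (best of 5, 6, 7, 1); Player 1 gets 6.
- M → Player II plays Z (best of 0, 2, 2, 6); Player 1 gets 0.
- B → Player II plays Z (best of 3, 4, 1, 8); Player 1 gets 2.
Maximizing over 6, 0, 2, Player 1 chooses T. Subgame-perfect outcome: (T, Y) with payoffs (6, 7).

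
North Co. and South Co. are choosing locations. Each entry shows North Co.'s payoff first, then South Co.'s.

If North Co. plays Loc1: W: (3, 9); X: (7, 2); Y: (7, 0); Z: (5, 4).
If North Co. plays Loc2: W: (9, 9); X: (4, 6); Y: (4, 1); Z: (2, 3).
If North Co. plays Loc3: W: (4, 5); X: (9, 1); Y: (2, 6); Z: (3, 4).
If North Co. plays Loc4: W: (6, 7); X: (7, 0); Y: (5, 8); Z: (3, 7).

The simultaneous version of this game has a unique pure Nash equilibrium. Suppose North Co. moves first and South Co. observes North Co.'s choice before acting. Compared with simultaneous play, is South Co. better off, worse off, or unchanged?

Solve by backward induction (North Co. leads).
- Loc1 → South Co. plays W (best of 9, 2, 0, 4); North Co. gets 3.
- Loc2 → South Co. plays W (best of 9, 6, 1, 3); North Co. gets 9.
- Loc3 → South Co. plays Y (best of 5, 1, 6, 4); North Co. gets 2.
- Loc4 → South Co. plays Y (best of 7, 0, 8, 7); North Co. gets 5.
Maximizing over 3, 9, 2, 5, North Co. chooses Loc2. Subgame-perfect outcome: (Loc2, W) with payoffs (9, 9).
Now find the simultaneous Nash equilibrium.
North Co.'s best replies: W→Loc2; X→Loc3; Y→Loc1; Z→Loc1.
South Co.'s best replies: Loc1→W; Loc2→W; Loc3→Y; Loc4→Y.
Only (Loc2, W) has each player best-responding; Nash payoffs (9, 9).
South Co. earns 9 sequentially versus 9 at the Nash outcome: unchanged.

unchanged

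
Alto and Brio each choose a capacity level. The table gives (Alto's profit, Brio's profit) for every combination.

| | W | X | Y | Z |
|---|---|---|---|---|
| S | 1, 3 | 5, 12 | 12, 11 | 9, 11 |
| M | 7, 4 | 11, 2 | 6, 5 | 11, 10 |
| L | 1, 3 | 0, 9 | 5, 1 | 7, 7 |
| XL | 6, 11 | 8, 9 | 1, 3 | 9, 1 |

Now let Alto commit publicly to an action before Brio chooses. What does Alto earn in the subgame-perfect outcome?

Work backward from Brio's decision.
- S: Brio compares 3, 12, 11, 11 and picks X; Alto would get 5.
- M: Brio compares 4, 2, 5, 10 and picks Z; Alto would get 11.
- L: Brio compares 3, 9, 1, 7 and picks X; Alto would get 0.
- XL: Brio compares 11, 9, 3, 1 and picks W; Alto would get 6.
Maximizing over 5, 11, 0, 6, Alto chooses M. Subgame-perfect outcome: (M, Z) with payoffs (11, 10).

11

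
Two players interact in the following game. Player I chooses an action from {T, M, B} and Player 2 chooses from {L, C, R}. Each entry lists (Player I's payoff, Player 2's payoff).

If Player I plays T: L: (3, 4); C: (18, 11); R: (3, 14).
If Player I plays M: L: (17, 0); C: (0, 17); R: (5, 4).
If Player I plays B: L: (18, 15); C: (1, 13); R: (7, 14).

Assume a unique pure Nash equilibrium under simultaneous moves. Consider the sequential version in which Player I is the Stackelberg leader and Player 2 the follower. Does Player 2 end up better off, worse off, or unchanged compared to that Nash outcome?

unchanged

Work backward from Player 2's decision.
- T: Player 2 compares 4, 11, 14 and picks R; Player I would get 3.
- M: Player 2 compares 0, 17, 4 and picks C; Player I would get 0.
- B: Player 2 compares 15, 13, 14 and picks L; Player I would get 18.
Among 3, 0, 18, the best is 18 at B. Subgame-perfect outcome: (B, L) with payoffs (18, 15).
For the simultaneous game, intersect best replies.
Player I's best replies: L→B; C→T; R→B.
Player 2's best replies: T→R; M→C; B→L.
Only (B, L) has each player best-responding; Nash payoffs (18, 15).
Player 2 earns 15 sequentially versus 15 at the Nash outcome: unchanged.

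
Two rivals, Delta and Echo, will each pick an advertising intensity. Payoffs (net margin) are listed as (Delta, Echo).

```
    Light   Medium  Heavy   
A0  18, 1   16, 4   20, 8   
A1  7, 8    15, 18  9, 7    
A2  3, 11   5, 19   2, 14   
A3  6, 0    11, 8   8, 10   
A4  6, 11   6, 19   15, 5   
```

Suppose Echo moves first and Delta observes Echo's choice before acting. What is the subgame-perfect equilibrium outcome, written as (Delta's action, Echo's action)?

Delta best-responds to each possible Echo move:
- Light: Delta compares 18, 7, 3, 6, 6 and picks A0; Echo would get 1.
- Medium: Delta compares 16, 15, 5, 11, 6 and picks A0; Echo would get 4.
- Heavy: Delta compares 20, 9, 2, 8, 15 and picks A0; Echo would get 8.
Among 1, 4, 8, the best is 8 at Heavy. Subgame-perfect outcome: (A0, Heavy) with payoffs (20, 8).

(A0, Heavy)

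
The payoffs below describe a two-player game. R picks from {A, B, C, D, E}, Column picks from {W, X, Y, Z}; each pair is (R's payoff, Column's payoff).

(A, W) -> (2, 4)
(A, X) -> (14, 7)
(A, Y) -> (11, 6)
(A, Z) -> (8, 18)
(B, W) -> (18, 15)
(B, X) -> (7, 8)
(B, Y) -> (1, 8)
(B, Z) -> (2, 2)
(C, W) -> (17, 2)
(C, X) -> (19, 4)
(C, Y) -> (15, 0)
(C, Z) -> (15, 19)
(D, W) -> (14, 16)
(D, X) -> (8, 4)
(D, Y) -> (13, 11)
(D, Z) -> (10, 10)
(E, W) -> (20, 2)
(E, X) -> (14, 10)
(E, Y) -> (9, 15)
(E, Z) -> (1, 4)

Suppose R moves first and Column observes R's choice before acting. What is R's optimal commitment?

Work backward from Column's decision.
- A → Column plays Z (best of 4, 7, 6, 18); R gets 8.
- B → Column plays W (best of 15, 8, 8, 2); R gets 18.
- C → Column plays Z (best of 2, 4, 0, 19); R gets 15.
- D → Column plays W (best of 16, 4, 11, 10); R gets 14.
- E → Column plays Y (best of 2, 10, 15, 4); R gets 9.
Among 8, 18, 15, 14, 9, the best is 18 at B. Subgame-perfect outcome: (B, W) with payoffs (18, 15).

B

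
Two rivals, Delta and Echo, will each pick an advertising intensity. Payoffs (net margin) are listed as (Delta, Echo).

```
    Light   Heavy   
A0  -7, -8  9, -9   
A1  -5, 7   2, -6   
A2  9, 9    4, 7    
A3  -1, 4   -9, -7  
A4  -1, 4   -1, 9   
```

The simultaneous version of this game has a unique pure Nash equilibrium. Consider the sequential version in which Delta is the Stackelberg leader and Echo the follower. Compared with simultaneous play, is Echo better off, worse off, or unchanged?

unchanged

Echo best-responds to each possible Delta move:
- A0: Echo compares -8, -9 and picks Light; Delta would get -7.
- A1: Echo compares 7, -6 and picks Light; Delta would get -5.
- A2: Echo compares 9, 7 and picks Light; Delta would get 9.
- A3: Echo compares 4, -7 and picks Light; Delta would get -1.
- A4: Echo compares 4, 9 and picks Heavy; Delta would get -1.
Among -7, -5, 9, -1, -1, the best is 9 at A2. Subgame-perfect outcome: (A2, Light) with payoffs (9, 9).
Now find the simultaneous Nash equilibrium.
Delta's best replies: Light→A2; Heavy→A0.
Echo's best replies: A0→Light; A1→Light; A2→Light; A3→Light; A4→Heavy.
The unique mutual best reply is (A2, Light), giving (9, 9).
Echo earns 9 sequentially versus 9 at the Nash outcome: unchanged.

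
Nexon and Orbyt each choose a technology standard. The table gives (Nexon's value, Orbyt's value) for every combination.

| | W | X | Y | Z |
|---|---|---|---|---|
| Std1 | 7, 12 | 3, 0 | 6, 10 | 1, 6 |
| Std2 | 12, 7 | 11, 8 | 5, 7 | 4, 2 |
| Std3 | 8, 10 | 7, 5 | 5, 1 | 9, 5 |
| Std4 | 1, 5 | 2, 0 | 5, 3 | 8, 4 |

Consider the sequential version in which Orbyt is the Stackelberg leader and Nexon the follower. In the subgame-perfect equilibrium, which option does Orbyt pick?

Y

Work backward from Nexon's decision.
- W: Nexon compares 7, 12, 8, 1 and picks Std2; Orbyt would get 7.
- X: Nexon compares 3, 11, 7, 2 and picks Std2; Orbyt would get 8.
- Y: Nexon compares 6, 5, 5, 5 and picks Std1; Orbyt would get 10.
- Z: Nexon compares 1, 4, 9, 8 and picks Std3; Orbyt would get 5.
Orbyt's induced payoffs are 7, 8, 10, 5, so Orbyt commits to Y. Subgame-perfect outcome: (Std1, Y) with payoffs (6, 10).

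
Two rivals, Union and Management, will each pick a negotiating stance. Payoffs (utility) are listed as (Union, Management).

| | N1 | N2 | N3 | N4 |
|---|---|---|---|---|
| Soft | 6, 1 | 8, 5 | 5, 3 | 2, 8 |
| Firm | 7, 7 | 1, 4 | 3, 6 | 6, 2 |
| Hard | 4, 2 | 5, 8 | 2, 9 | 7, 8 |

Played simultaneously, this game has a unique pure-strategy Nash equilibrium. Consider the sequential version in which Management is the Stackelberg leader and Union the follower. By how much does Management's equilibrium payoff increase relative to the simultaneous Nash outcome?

1

Work backward from Union's decision.
- N1: Union compares 6, 7, 4 and picks Firm; Management would get 7.
- N2: Union compares 8, 1, 5 and picks Soft; Management would get 5.
- N3: Union compares 5, 3, 2 and picks Soft; Management would get 3.
- N4: Union compares 2, 6, 7 and picks Hard; Management would get 8.
Management's induced payoffs are 7, 5, 3, 8, so Management commits to N4. Subgame-perfect outcome: (Hard, N4) with payoffs (7, 8).
For the simultaneous game, intersect best replies.
Union's best replies: N1→Firm; N2→Soft; N3→Soft; N4→Hard.
Management's best replies: Soft→N4; Firm→N1; Hard→N3.
Only (Firm, N1) has each player best-responding; Nash payoffs (7, 7).
Management's commitment gain: 8 − 7 = 1.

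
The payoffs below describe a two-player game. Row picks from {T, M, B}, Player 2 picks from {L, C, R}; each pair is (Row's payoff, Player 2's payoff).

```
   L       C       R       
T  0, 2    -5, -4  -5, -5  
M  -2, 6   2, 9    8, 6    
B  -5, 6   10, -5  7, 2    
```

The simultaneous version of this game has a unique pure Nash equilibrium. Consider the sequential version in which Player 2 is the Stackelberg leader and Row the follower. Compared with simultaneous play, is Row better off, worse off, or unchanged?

better off

Work backward from Row's decision.
- L → Row plays T (best of 0, -2, -5); Player 2 gets 2.
- C → Row plays B (best of -5, 2, 10); Player 2 gets -5.
- R → Row plays M (best of -5, 8, 7); Player 2 gets 6.
Among 2, -5, 6, the best is 6 at R. Subgame-perfect outcome: (M, R) with payoffs (8, 6).
Under simultaneous play:
Row's best replies: L→T; C→B; R→M.
Player 2's best replies: T→L; M→C; B→L.
Only (T, L) has each player best-responding; Nash payoffs (0, 2).
Row earns 8 sequentially versus 0 at the Nash outcome: better off.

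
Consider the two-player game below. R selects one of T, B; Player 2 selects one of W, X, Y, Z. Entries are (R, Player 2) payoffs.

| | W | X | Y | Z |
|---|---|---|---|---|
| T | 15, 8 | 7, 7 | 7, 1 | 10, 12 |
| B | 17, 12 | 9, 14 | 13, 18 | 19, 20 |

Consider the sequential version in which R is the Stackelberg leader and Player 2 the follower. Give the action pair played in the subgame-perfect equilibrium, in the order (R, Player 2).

(B, Z)

Backward induction with R moving first.
- T: BR = Z, leader payoff 10.
- B: BR = Z, leader payoff 19.
Among 10, 19, the best is 19 at B. Subgame-perfect outcome: (B, Z) with payoffs (19, 20).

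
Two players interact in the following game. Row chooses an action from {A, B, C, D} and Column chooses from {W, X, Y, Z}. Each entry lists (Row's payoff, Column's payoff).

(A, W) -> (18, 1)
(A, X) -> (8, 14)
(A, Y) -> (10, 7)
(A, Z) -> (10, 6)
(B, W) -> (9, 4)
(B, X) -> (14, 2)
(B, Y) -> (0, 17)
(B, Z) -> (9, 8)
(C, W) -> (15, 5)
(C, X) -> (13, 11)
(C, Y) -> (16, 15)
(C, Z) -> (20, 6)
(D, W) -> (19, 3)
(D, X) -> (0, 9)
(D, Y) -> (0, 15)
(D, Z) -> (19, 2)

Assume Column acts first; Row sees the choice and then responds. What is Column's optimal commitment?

Row best-responds to each possible Column move:
- W → Row plays D (best of 18, 9, 15, 19); Column gets 3.
- X → Row plays B (best of 8, 14, 13, 0); Column gets 2.
- Y → Row plays C (best of 10, 0, 16, 0); Column gets 15.
- Z → Row plays C (best of 10, 9, 20, 19); Column gets 6.
Maximizing over 3, 2, 15, 6, Column chooses Y. Subgame-perfect outcome: (C, Y) with payoffs (16, 15).

Y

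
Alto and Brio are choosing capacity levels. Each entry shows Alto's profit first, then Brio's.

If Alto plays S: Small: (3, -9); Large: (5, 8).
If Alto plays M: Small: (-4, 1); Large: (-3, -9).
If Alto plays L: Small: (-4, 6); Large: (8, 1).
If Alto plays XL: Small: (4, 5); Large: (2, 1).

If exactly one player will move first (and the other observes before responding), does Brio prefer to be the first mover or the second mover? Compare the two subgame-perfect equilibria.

second

If Alto leads: Brio's best replies are S→Large, M→Small, L→Small, XL→Small; Alto's induced payoffs 5, -4, -4, 4; outcome (S, Large), payoffs (5, 8).
If Brio leads: Alto's best replies are Small→XL, Large→L; Brio's induced payoffs 5, 1; outcome (XL, Small), payoffs (4, 5).
Brio gets 5 moving first and 8 moving second, so Brio prefers to move second.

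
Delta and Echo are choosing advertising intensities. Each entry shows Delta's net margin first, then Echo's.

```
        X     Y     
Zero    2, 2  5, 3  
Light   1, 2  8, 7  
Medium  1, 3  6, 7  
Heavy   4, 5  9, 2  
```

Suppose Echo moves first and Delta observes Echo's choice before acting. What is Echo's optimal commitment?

Solve by backward induction (Echo leads).
- X: Delta compares 2, 1, 1, 4 and picks Heavy; Echo would get 5.
- Y: Delta compares 5, 8, 6, 9 and picks Heavy; Echo would get 2.
Among 5, 2, the best is 5 at X. Subgame-perfect outcome: (Heavy, X) with payoffs (4, 5).

X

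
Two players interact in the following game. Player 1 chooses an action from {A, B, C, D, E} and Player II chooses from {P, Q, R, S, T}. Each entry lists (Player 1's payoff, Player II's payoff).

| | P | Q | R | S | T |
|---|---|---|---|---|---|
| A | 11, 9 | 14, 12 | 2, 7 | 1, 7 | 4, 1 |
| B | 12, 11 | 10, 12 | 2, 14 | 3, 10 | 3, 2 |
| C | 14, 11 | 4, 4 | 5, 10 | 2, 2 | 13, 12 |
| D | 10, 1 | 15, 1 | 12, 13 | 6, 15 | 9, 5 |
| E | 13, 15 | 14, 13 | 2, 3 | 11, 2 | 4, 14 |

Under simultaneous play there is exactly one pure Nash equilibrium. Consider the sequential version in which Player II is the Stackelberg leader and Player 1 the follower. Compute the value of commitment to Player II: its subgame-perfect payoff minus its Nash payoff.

Solve by backward induction (Player II leads).
- P → Player 1 plays C (best of 11, 12, 14, 10, 13); Player II gets 11.
- Q → Player 1 plays D (best of 14, 10, 4, 15, 14); Player II gets 1.
- R → Player 1 plays D (best of 2, 2, 5, 12, 2); Player II gets 13.
- S → Player 1 plays E (best of 1, 3, 2, 6, 11); Player II gets 2.
- T → Player 1 plays C (best of 4, 3, 13, 9, 4); Player II gets 12.
Maximizing over 11, 1, 13, 2, 12, Player II chooses R. Subgame-perfect outcome: (D, R) with payoffs (12, 13).
Now find the simultaneous Nash equilibrium.
Player 1's best replies: P→C; Q→D; R→D; S→E; T→C.
Player II's best replies: A→Q; B→R; C→T; D→S; E→P.
The unique mutual best reply is (C, T), giving (13, 12).
Player II's commitment gain: 13 − 12 = 1.

1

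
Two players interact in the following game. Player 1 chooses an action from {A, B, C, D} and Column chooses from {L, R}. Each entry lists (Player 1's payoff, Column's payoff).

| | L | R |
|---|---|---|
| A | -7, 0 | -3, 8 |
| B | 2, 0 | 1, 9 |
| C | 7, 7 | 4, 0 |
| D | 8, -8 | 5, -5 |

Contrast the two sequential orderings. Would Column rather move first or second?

If Player 1 leads: Column's best replies are A→R, B→R, C→L, D→R; Player 1's induced payoffs -3, 1, 7, 5; outcome (C, L), payoffs (7, 7).
If Column leads: Player 1's best replies are L→D, R→D; Column's induced payoffs -8, -5; outcome (D, R), payoffs (5, -5).
Column gets -5 moving first and 7 moving second, so Column prefers to move second.

second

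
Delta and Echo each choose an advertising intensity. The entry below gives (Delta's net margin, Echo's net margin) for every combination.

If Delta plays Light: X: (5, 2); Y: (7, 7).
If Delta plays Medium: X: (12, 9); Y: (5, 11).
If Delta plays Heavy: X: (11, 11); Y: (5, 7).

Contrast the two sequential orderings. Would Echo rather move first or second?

If Delta leads: Echo's best replies are Light→Y, Medium→Y, Heavy→X; Delta's induced payoffs 7, 5, 11; outcome (Heavy, X), payoffs (11, 11).
If Echo leads: Delta's best replies are X→Medium, Y→Light; Echo's induced payoffs 9, 7; outcome (Medium, X), payoffs (12, 9).
Echo gets 9 moving first and 11 moving second, so Echo prefers to move second.

second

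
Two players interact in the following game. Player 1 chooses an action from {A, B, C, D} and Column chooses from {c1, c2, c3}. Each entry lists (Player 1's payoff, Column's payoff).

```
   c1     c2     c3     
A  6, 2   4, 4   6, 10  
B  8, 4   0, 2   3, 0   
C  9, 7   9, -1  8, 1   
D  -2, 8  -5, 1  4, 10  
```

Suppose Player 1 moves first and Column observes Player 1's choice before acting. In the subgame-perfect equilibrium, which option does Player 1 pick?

C

Solve by backward induction (Player 1 leads).
- A: Column compares 2, 4, 10 and picks c3; Player 1 would get 6.
- B: Column compares 4, 2, 0 and picks c1; Player 1 would get 8.
- C: Column compares 7, -1, 1 and picks c1; Player 1 would get 9.
- D: Column compares 8, 1, 10 and picks c3; Player 1 would get 4.
Player 1's induced payoffs are 6, 8, 9, 4, so Player 1 commits to C. Subgame-perfect outcome: (C, c1) with payoffs (9, 7).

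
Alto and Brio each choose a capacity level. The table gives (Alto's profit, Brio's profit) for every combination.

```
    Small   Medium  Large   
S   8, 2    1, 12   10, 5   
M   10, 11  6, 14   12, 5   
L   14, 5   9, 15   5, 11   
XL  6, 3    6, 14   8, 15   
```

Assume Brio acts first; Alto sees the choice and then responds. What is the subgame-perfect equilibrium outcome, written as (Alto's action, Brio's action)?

Work backward from Alto's decision.
- Small → Alto plays L (best of 8, 10, 14, 6); Brio gets 5.
- Medium → Alto plays L (best of 1, 6, 9, 6); Brio gets 15.
- Large → Alto plays M (best of 10, 12, 5, 8); Brio gets 5.
Brio's induced payoffs are 5, 15, 5, so Brio commits to Medium. Subgame-perfect outcome: (L, Medium) with payoffs (9, 15).

(L, Medium)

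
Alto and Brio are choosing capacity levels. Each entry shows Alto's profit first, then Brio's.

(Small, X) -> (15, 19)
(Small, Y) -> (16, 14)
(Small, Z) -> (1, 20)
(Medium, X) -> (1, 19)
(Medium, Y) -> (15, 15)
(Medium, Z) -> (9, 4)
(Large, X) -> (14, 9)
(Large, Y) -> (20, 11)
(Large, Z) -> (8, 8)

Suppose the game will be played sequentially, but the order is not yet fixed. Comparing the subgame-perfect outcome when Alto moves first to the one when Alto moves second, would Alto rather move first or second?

If Alto leads: Brio's best replies are Small→Z, Medium→X, Large→Y; Alto's induced payoffs 1, 1, 20; outcome (Large, Y), payoffs (20, 11).
If Brio leads: Alto's best replies are X→Small, Y→Large, Z→Medium; Brio's induced payoffs 19, 11, 4; outcome (Small, X), payoffs (15, 19).
Alto gets 20 moving first and 15 moving second, so Alto prefers to move first.

first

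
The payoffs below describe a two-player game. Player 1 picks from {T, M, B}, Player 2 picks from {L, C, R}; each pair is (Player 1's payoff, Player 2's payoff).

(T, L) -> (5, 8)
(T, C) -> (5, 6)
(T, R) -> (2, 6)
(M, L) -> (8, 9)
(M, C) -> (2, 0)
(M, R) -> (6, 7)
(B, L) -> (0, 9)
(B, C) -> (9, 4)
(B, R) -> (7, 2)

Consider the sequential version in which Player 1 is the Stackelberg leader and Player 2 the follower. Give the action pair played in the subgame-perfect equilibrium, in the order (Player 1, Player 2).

Player 2 best-responds to each possible Player 1 move:
- T: Player 2 compares 8, 6, 6 and picks L; Player 1 would get 5.
- M: Player 2 compares 9, 0, 7 and picks L; Player 1 would get 8.
- B: Player 2 compares 9, 4, 2 and picks L; Player 1 would get 0.
Maximizing over 5, 8, 0, Player 1 chooses M. Subgame-perfect outcome: (M, L) with payoffs (8, 9).

(M, L)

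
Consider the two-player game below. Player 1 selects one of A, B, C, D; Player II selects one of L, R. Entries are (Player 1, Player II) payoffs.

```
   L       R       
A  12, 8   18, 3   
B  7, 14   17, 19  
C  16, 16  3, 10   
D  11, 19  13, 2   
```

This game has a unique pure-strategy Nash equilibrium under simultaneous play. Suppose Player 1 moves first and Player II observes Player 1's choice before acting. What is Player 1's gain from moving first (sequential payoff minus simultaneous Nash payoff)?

Player II best-responds to each possible Player 1 move:
- A → Player II plays L (best of 8, 3); Player 1 gets 12.
- B → Player II plays R (best of 14, 19); Player 1 gets 17.
- C → Player II plays L (best of 16, 10); Player 1 gets 16.
- D → Player II plays L (best of 19, 2); Player 1 gets 11.
Player 1's induced payoffs are 12, 17, 16, 11, so Player 1 commits to B. Subgame-perfect outcome: (B, R) with payoffs (17, 19).
Under simultaneous play:
Player 1's best replies: L→C; R→A.
Player II's best replies: A→L; B→R; C→L; D→L.
Only (C, L) has each player best-responding; Nash payoffs (16, 16).
Player 1's commitment gain: 17 − 16 = 1.

1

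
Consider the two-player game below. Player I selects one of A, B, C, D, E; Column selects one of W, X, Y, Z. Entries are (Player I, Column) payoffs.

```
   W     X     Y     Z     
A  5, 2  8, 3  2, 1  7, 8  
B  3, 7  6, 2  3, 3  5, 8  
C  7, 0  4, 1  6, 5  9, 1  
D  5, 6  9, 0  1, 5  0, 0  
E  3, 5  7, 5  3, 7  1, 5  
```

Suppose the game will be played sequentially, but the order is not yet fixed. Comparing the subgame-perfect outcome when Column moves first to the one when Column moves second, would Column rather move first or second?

second

If Player I leads: Column's best replies are A→Z, B→Z, C→Y, D→W, E→Y; Player I's induced payoffs 7, 5, 6, 5, 3; outcome (A, Z), payoffs (7, 8).
If Column leads: Player I's best replies are W→C, X→D, Y→C, Z→C; Column's induced payoffs 0, 0, 5, 1; outcome (C, Y), payoffs (6, 5).
Column gets 5 moving first and 8 moving second, so Column prefers to move second.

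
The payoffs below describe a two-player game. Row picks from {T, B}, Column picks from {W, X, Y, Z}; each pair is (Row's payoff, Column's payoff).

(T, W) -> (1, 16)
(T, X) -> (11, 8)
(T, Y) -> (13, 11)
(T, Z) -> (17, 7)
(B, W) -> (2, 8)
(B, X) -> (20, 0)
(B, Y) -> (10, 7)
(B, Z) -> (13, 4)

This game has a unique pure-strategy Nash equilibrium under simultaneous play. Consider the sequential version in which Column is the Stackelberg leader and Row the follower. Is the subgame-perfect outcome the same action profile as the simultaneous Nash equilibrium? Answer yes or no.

no

Row best-responds to each possible Column move:
- W: Row compares 1, 2 and picks B; Column would get 8.
- X: Row compares 11, 20 and picks B; Column would get 0.
- Y: Row compares 13, 10 and picks T; Column would get 11.
- Z: Row compares 17, 13 and picks T; Column would get 7.
Column's induced payoffs are 8, 0, 11, 7, so Column commits to Y. Subgame-perfect outcome: (T, Y) with payoffs (13, 11).
Now find the simultaneous Nash equilibrium.
Row's best replies: W→B; X→B; Y→T; Z→T.
Column's best replies: T→W; B→W.
The unique mutual best reply is (B, W), giving (2, 8).
Sequential outcome (T, Y) differs from the Nash profile (B, W).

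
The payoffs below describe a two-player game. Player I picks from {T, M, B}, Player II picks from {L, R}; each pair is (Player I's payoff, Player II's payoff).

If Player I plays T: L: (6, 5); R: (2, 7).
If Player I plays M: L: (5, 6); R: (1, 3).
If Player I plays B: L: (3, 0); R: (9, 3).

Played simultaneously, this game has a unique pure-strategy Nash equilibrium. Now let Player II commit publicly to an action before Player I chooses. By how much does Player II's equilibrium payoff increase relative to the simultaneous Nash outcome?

Player I best-responds to each possible Player II move:
- L: Player I compares 6, 5, 3 and picks T; Player II would get 5.
- R: Player I compares 2, 1, 9 and picks B; Player II would get 3.
Among 5, 3, the best is 5 at L. Subgame-perfect outcome: (T, L) with payoffs (6, 5).
For the simultaneous game, intersect best replies.
Player I's best replies: L→T; R→B.
Player II's best replies: T→R; M→L; B→R.
Only (B, R) has each player best-responding; Nash payoffs (9, 3).
Player II's commitment gain: 5 − 3 = 2.

2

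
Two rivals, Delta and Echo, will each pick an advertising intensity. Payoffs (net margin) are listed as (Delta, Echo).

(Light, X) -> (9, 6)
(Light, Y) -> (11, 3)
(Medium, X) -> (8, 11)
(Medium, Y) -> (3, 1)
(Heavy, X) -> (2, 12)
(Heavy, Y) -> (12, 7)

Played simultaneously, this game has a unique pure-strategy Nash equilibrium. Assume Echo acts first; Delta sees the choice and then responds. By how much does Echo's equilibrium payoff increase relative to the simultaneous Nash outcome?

Backward induction with Echo moving first.
- X → Delta plays Light (best of 9, 8, 2); Echo gets 6.
- Y → Delta plays Heavy (best of 11, 3, 12); Echo gets 7.
Among 6, 7, the best is 7 at Y. Subgame-perfect outcome: (Heavy, Y) with payoffs (12, 7).
For the simultaneous game, intersect best replies.
Delta's best replies: X→Light; Y→Heavy.
Echo's best replies: Light→X; Medium→X; Heavy→X.
Only (Light, X) has each player best-responding; Nash payoffs (9, 6).
Echo's commitment gain: 7 − 6 = 1.

1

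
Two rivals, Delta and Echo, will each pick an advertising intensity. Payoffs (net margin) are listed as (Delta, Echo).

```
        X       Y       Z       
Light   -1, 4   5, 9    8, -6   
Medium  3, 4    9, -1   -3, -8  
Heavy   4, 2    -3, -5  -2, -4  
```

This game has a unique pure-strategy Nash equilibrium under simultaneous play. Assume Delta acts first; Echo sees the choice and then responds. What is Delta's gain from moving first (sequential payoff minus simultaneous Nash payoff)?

1

Work backward from Echo's decision.
- Light → Echo plays Y (best of 4, 9, -6); Delta gets 5.
- Medium → Echo plays X (best of 4, -1, -8); Delta gets 3.
- Heavy → Echo plays X (best of 2, -5, -4); Delta gets 4.
Maximizing over 5, 3, 4, Delta chooses Light. Subgame-perfect outcome: (Light, Y) with payoffs (5, 9).
Now find the simultaneous Nash equilibrium.
Delta's best replies: X→Heavy; Y→Medium; Z→Light.
Echo's best replies: Light→Y; Medium→X; Heavy→X.
Only (Heavy, X) has each player best-responding; Nash payoffs (4, 2).
Delta's commitment gain: 5 − 4 = 1.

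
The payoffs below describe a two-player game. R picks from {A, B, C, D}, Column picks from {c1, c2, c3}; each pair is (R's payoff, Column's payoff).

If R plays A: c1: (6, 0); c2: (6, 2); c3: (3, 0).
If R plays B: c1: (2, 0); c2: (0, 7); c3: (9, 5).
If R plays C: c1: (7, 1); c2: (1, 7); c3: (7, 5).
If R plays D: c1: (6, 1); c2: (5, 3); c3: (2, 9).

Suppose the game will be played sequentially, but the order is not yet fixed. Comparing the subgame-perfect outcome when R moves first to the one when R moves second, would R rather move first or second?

If R leads: Column's best replies are A→c2, B→c2, C→c2, D→c3; R's induced payoffs 6, 0, 1, 2; outcome (A, c2), payoffs (6, 2).
If Column leads: R's best replies are c1→C, c2→A, c3→B; Column's induced payoffs 1, 2, 5; outcome (B, c3), payoffs (9, 5).
R gets 6 moving first and 9 moving second, so R prefers to move second.

second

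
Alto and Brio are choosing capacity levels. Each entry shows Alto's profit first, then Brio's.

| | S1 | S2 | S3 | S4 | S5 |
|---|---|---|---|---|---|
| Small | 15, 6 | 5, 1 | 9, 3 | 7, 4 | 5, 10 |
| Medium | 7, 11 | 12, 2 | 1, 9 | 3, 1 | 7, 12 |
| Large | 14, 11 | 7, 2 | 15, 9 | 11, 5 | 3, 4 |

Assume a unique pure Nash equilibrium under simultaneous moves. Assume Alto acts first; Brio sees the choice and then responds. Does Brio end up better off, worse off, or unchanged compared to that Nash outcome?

Brio best-responds to each possible Alto move:
- Small: BR = S5, leader payoff 5.
- Medium: BR = S5, leader payoff 7.
- Large: BR = S1, leader payoff 14.
Maximizing over 5, 7, 14, Alto chooses Large. Subgame-perfect outcome: (Large, S1) with payoffs (14, 11).
Under simultaneous play:
Alto's best replies: S1→Small; S2→Medium; S3→Large; S4→Large; S5→Medium.
Brio's best replies: Small→S5; Medium→S5; Large→S1.
The unique mutual best reply is (Medium, S5), giving (7, 12).
Brio earns 11 sequentially versus 12 at the Nash outcome: worse off.

worse off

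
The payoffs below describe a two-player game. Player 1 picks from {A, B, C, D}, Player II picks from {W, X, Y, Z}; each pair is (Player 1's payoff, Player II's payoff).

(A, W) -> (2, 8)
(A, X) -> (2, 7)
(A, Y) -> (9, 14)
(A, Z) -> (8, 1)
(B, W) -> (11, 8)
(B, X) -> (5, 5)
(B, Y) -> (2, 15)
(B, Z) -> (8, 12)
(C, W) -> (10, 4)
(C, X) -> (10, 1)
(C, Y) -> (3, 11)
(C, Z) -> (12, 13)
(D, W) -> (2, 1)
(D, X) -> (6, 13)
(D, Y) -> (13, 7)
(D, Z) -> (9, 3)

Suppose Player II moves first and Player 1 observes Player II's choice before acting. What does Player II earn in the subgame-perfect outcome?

13

Backward induction with Player II moving first.
- W: BR = B, leader payoff 8.
- X: BR = C, leader payoff 1.
- Y: BR = D, leader payoff 7.
- Z: BR = C, leader payoff 13.
Maximizing over 8, 1, 7, 13, Player II chooses Z. Subgame-perfect outcome: (C, Z) with payoffs (12, 13).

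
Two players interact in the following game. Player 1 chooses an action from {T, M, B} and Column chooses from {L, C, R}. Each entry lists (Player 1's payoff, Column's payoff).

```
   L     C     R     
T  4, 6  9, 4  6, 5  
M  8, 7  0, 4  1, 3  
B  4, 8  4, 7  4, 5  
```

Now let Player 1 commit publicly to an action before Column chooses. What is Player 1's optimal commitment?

M

Solve by backward induction (Player 1 leads).
- T → Column plays L (best of 6, 4, 5); Player 1 gets 4.
- M → Column plays L (best of 7, 4, 3); Player 1 gets 8.
- B → Column plays L (best of 8, 7, 5); Player 1 gets 4.
Maximizing over 4, 8, 4, Player 1 chooses M. Subgame-perfect outcome: (M, L) with payoffs (8, 7).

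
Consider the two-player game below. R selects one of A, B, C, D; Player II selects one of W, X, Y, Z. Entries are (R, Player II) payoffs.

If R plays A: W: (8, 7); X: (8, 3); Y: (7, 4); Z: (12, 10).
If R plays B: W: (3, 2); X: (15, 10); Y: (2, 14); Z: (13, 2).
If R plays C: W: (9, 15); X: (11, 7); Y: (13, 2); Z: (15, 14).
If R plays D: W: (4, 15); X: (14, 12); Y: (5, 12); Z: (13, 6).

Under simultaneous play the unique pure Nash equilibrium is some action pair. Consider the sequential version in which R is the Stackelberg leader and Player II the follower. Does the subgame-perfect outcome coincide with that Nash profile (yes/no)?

no

Backward induction with R moving first.
- A: Player II compares 7, 3, 4, 10 and picks Z; R would get 12.
- B: Player II compares 2, 10, 14, 2 and picks Y; R would get 2.
- C: Player II compares 15, 7, 2, 14 and picks W; R would get 9.
- D: Player II compares 15, 12, 12, 6 and picks W; R would get 4.
R's induced payoffs are 12, 2, 9, 4, so R commits to A. Subgame-perfect outcome: (A, Z) with payoffs (12, 10).
Now find the simultaneous Nash equilibrium.
R's best replies: W→C; X→B; Y→C; Z→C.
Player II's best replies: A→Z; B→Y; C→W; D→W.
Only (C, W) has each player best-responding; Nash payoffs (9, 15).
Sequential outcome (A, Z) differs from the Nash profile (C, W).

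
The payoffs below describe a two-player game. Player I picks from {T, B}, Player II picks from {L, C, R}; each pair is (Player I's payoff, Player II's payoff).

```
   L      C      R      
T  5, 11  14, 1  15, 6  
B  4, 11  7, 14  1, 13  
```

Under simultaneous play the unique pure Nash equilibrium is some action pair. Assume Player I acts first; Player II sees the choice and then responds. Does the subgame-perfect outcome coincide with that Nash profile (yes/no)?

no

Work backward from Player II's decision.
- T: BR = L, leader payoff 5.
- B: BR = C, leader payoff 7.
Maximizing over 5, 7, Player I chooses B. Subgame-perfect outcome: (B, C) with payoffs (7, 14).
Under simultaneous play:
Player I's best replies: L→T; C→T; R→T.
Player II's best replies: T→L; B→C.
Only (T, L) has each player best-responding; Nash payoffs (5, 11).
Sequential outcome (B, C) differs from the Nash profile (T, L).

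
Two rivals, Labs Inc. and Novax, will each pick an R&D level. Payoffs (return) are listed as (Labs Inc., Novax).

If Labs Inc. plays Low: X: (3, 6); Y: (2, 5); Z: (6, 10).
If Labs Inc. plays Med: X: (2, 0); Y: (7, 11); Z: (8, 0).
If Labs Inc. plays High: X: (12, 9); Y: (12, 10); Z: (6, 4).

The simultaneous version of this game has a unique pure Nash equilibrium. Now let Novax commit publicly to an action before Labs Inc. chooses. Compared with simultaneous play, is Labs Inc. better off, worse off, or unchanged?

unchanged

Solve by backward induction (Novax leads).
- X: Labs Inc. compares 3, 2, 12 and picks High; Novax would get 9.
- Y: Labs Inc. compares 2, 7, 12 and picks High; Novax would get 10.
- Z: Labs Inc. compares 6, 8, 6 and picks Med; Novax would get 0.
Maximizing over 9, 10, 0, Novax chooses Y. Subgame-perfect outcome: (High, Y) with payoffs (12, 10).
Now find the simultaneous Nash equilibrium.
Labs Inc.'s best replies: X→High; Y→High; Z→Med.
Novax's best replies: Low→Z; Med→Y; High→Y.
The unique mutual best reply is (High, Y), giving (12, 10).
Labs Inc. earns 12 sequentially versus 12 at the Nash outcome: unchanged.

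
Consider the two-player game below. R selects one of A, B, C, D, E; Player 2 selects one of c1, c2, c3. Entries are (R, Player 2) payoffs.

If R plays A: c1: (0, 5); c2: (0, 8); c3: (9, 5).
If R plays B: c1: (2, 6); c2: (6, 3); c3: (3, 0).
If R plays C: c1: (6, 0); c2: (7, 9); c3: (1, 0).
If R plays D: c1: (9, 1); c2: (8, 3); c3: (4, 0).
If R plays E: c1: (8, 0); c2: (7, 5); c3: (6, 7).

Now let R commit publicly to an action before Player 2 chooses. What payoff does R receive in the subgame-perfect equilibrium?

8

Backward induction with R moving first.
- A → Player 2 plays c2 (best of 5, 8, 5); R gets 0.
- B → Player 2 plays c1 (best of 6, 3, 0); R gets 2.
- C → Player 2 plays c2 (best of 0, 9, 0); R gets 7.
- D → Player 2 plays c2 (best of 1, 3, 0); R gets 8.
- E → Player 2 plays c3 (best of 0, 5, 7); R gets 6.
Maximizing over 0, 2, 7, 8, 6, R chooses D. Subgame-perfect outcome: (D, c2) with payoffs (8, 3).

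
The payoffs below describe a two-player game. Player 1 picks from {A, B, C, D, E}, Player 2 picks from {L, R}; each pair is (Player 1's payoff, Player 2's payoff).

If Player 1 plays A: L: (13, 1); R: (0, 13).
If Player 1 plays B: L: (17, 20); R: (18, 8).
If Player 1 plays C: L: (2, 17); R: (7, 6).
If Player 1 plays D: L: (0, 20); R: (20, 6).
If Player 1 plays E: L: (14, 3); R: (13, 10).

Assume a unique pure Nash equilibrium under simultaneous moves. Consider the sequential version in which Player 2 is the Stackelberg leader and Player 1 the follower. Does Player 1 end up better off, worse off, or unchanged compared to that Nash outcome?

unchanged

Solve by backward induction (Player 2 leads).
- L: Player 1 compares 13, 17, 2, 0, 14 and picks B; Player 2 would get 20.
- R: Player 1 compares 0, 18, 7, 20, 13 and picks D; Player 2 would get 6.
Among 20, 6, the best is 20 at L. Subgame-perfect outcome: (B, L) with payoffs (17, 20).
Under simultaneous play:
Player 1's best replies: L→B; R→D.
Player 2's best replies: A→R; B→L; C→L; D→L; E→R.
Only (B, L) has each player best-responding; Nash payoffs (17, 20).
Player 1 earns 17 sequentially versus 17 at the Nash outcome: unchanged.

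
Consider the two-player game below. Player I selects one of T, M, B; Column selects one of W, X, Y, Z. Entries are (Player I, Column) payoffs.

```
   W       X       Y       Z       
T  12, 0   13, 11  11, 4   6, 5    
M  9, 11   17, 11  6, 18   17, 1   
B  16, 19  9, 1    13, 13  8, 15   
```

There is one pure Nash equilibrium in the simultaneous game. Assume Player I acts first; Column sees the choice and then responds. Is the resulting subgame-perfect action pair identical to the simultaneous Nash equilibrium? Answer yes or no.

Work backward from Column's decision.
- T: Column compares 0, 11, 4, 5 and picks X; Player I would get 13.
- M: Column compares 11, 11, 18, 1 and picks Y; Player I would get 6.
- B: Column compares 19, 1, 13, 15 and picks W; Player I would get 16.
Maximizing over 13, 6, 16, Player I chooses B. Subgame-perfect outcome: (B, W) with payoffs (16, 19).
Now find the simultaneous Nash equilibrium.
Player I's best replies: W→B; X→M; Y→B; Z→M.
Column's best replies: T→X; M→Y; B→W.
The unique mutual best reply is (B, W), giving (16, 19).
Sequential outcome (B, W) coincides with the Nash profile (B, W).

yes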